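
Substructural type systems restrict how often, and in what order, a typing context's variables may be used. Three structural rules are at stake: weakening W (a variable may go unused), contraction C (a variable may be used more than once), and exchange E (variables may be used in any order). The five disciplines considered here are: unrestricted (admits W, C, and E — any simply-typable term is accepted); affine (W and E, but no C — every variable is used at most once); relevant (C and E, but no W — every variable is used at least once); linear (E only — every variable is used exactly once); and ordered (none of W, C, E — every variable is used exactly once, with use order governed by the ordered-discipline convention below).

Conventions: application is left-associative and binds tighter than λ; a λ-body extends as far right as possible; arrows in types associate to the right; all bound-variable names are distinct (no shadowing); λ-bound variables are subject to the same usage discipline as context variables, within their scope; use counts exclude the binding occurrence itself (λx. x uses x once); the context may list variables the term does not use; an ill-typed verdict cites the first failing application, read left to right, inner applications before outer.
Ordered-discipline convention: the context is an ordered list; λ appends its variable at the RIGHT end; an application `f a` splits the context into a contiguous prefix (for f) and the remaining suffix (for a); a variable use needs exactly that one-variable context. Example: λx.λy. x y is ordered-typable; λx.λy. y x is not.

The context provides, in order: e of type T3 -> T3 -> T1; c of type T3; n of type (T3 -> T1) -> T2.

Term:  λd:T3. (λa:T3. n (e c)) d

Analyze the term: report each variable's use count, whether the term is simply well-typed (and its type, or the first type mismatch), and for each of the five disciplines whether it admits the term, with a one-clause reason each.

use counts: e ×1, c ×1, n ×1, d (λ-bound) ×1, a (λ-bound) ×0
uses in reading order: n, e, c, d
typing: the term checks, with type T3 -> T2
ordered ✗ (a never used (weakening))
linear ✗ (a never used (weakening))
affine ✓ (e, c, n, d, a: no repeats, contraction unneeded)
relevant ✗ (a never used (weakening))
unrestricted ✓ (well-typed at T3 -> T2; no restrictions here)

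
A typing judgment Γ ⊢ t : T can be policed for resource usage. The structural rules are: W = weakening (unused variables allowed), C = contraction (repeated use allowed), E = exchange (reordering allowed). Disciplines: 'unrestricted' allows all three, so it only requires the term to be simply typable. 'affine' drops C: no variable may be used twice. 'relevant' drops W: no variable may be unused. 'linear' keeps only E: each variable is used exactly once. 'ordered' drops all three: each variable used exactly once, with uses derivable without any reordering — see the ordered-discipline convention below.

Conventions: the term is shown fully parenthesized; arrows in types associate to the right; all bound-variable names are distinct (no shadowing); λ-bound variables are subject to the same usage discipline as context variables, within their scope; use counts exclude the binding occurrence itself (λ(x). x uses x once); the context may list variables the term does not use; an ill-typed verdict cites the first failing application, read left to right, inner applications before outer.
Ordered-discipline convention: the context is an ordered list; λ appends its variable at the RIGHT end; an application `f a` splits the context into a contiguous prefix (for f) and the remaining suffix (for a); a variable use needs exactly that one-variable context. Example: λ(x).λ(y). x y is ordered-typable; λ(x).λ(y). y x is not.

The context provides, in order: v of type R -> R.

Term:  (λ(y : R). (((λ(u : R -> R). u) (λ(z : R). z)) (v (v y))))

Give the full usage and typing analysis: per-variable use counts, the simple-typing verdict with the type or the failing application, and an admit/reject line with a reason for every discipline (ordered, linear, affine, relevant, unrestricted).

use counts: v: 2×, y [bound]: 1×, u [bound]: 1×, z [bound]: 1×
uses in reading order: u, z, v, v, y
typing: well-typed — term : R -> R
ordered: ✗ — uses contraction: v ×2
linear: ✗ — uses contraction: v ×2
affine: ✗ — uses contraction: v ×2
relevant: ✓ — v, y, u, z: all used, weakening unneeded
unrestricted: ✓ — well-typed at R -> R; no restrictions here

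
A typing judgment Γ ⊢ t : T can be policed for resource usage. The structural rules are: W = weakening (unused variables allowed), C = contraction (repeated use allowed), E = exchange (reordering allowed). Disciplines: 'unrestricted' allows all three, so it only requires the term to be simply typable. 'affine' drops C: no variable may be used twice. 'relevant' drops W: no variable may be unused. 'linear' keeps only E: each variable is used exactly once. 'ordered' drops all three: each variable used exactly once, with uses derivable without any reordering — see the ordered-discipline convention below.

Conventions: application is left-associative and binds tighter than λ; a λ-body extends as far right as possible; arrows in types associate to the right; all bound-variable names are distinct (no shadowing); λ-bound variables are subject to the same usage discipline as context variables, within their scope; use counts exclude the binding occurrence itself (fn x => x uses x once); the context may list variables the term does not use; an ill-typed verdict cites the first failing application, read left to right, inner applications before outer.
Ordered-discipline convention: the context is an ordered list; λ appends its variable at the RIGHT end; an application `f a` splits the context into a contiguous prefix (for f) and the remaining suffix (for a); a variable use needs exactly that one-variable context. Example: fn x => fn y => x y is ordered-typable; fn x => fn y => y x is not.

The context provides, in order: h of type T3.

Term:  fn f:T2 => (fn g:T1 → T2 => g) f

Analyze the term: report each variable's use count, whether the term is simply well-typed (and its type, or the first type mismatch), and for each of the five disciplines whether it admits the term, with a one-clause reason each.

use counts: h: 0×; f (λ-bound): 1×; g (λ-bound): 1×
order of uses: g, f
typing: ill-typed: an application expects T1 → T2 but receives T2
ordered: ✗ — a type mismatch blocks all five
linear: ✗ — the type mismatch rejects it
affine: ✗ — not simply typable
relevant: ✗ — fails simple typing
unrestricted: ✗ — a type mismatch blocks all five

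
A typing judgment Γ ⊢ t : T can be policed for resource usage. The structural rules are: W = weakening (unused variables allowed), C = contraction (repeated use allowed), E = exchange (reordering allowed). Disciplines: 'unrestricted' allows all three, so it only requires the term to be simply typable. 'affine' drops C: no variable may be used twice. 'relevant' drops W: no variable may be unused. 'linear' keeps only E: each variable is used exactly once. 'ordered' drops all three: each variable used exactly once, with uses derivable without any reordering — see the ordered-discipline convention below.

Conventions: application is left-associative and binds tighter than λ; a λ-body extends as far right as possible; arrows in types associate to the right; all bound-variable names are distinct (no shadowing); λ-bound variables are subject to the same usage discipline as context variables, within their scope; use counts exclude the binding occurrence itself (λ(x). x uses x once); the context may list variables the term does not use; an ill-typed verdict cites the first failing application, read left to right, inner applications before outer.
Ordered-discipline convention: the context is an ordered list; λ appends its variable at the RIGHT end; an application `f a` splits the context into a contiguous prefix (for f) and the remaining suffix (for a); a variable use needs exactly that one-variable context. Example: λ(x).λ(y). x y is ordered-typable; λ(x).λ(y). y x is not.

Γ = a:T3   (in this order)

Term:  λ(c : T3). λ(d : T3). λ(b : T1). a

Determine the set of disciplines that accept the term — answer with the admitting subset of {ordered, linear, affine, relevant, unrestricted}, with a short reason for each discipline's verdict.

accepted by: affine, unrestricted
variable uses: a: 1×; c [bound]: 0×; d [bound]: 0×; b [bound]: 0×
use order (left to right): a
typing: well-typed at T3 → T3 → T1 → T3
ordered: ✗, needs weakening: c, d, b unused
linear: ✗, needs weakening: c, d, b unused
affine: ✓, none of a, c, d, b used more than once
relevant: ✗, needs weakening: c, d, b unused
unrestricted: ✓, well-typed at T3 → T3 → T1 → T3; no restrictions here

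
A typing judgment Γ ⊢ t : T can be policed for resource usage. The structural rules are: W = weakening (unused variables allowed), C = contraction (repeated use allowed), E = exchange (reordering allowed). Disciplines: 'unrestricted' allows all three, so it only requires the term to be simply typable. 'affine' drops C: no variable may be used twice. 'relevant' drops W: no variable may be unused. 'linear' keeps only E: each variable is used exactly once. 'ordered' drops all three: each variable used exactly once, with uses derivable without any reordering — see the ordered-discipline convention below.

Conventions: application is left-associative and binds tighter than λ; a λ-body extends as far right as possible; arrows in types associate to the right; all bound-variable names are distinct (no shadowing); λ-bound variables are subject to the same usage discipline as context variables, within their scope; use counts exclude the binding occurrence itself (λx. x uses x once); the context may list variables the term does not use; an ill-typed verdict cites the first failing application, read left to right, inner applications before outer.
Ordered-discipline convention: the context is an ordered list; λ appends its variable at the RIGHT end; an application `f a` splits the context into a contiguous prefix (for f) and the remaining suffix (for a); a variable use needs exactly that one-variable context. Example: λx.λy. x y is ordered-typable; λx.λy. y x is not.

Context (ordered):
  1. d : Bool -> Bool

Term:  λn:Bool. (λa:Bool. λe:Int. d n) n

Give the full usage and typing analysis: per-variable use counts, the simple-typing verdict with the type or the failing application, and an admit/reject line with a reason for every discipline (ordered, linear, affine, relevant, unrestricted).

usage: d=1, n (λ-bound)=2, a (λ-bound)=0, e (λ-bound)=0
use order (left to right): d, n, n
typing: ✓ — Bool -> Int -> Bool
ordered ✗ (needs contraction — n ×2; needs weakening: a, e unused)
linear ✗ (needs contraction — n ×2; needs weakening: a, e unused)
affine ✗ (needs contraction — n ×2)
relevant ✗ (needs weakening: a, e unused)
unrestricted ✓ (typability at Bool -> Int -> Bool is all that's needed)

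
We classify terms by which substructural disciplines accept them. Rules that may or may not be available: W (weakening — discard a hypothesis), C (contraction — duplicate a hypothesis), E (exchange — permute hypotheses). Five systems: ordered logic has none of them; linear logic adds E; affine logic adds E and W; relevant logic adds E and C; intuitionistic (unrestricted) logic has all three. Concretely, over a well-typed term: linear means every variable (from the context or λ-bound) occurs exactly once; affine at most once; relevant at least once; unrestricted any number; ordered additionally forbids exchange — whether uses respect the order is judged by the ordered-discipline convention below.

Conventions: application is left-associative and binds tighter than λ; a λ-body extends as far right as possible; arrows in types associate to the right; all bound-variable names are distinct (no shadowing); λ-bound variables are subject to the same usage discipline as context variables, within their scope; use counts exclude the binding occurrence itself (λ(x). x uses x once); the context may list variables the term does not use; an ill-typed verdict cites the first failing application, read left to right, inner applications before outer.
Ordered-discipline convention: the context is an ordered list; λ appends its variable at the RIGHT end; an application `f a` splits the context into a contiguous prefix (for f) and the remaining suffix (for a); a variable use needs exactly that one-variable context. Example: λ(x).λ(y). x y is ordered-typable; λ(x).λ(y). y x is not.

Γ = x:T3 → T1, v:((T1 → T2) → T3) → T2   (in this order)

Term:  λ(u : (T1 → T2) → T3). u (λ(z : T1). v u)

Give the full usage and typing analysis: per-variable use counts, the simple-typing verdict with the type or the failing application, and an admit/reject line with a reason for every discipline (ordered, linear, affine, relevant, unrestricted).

variable uses: x: 0×, v: 1×, u (λ-bound): 2×, z (λ-bound): 0×
use order (left to right): u, v, u
typing: ✓ — ((T1 → T2) → T3) → T3
ordered: ✗ — u ×2 used more than once (contraction); unused: x, z — weakening required
linear: ✗ — u ×2 used more than once (contraction); unused: x, z — weakening required
affine: ✗ — u ×2 used more than once (contraction)
relevant: ✗ — unused: x, z — weakening required
unrestricted: ✓ — type-checks (((T1 → T2) → T3) → T3) and nothing is barred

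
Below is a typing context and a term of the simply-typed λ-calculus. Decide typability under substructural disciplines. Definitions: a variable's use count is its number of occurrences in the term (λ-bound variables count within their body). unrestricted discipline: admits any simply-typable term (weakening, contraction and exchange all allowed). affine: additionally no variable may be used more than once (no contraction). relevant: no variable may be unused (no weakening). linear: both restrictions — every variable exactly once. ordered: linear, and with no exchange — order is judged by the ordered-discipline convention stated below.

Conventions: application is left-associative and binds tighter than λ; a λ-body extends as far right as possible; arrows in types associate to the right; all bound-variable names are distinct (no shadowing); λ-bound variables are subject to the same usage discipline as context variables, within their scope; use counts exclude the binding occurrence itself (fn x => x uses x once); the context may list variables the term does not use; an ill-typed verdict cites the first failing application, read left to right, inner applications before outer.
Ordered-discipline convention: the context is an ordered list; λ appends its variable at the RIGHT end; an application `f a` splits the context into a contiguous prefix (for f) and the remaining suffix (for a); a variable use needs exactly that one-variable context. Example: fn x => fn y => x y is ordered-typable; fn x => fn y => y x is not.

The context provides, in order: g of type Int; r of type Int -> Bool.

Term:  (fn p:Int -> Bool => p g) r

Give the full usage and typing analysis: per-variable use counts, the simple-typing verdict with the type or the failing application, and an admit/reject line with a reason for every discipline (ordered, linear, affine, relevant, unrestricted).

counts: g: 1; r: 1; p [bound]: 1
use order (left to right): p, g, r
typing: well-typed at Bool
ordered: ✗ — use order p, g, r needs exchange
linear: ✓ — each of g, r, p used exactly once
affine: ✓ — g, r, p: no repeats, contraction unneeded
relevant: ✓ — at least one use each (g, r, p)
unrestricted: ✓ — simply typable at Bool; W, C, E all held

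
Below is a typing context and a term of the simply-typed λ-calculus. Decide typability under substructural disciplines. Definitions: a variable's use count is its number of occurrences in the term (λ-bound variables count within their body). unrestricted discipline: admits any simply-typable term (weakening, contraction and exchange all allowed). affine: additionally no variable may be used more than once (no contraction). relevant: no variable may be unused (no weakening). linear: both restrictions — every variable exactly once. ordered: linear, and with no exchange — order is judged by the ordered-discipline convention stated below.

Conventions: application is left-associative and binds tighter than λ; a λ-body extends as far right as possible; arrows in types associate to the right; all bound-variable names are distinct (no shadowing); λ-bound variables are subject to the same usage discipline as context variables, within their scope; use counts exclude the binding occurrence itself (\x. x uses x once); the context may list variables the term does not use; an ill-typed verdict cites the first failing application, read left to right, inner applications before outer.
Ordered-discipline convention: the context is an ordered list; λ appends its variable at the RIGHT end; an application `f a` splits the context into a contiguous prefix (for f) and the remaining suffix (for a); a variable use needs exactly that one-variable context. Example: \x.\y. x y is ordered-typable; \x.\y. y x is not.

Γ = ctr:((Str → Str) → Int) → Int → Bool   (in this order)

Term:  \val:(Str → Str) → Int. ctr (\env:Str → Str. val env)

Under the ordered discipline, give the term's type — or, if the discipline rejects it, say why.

term : ((Str → Str) → Int) → Int → Bool
variable uses: ctr=1, val [bound]=1, env [bound]=1
uses in reading order: ctr, val, env
typing: the term checks, with type ((Str → Str) → Int) → Int → Bool
across the five disciplines: ordered ✓ | linear ✓ | affine ✓ | relevant ✓ | unrestricted ✓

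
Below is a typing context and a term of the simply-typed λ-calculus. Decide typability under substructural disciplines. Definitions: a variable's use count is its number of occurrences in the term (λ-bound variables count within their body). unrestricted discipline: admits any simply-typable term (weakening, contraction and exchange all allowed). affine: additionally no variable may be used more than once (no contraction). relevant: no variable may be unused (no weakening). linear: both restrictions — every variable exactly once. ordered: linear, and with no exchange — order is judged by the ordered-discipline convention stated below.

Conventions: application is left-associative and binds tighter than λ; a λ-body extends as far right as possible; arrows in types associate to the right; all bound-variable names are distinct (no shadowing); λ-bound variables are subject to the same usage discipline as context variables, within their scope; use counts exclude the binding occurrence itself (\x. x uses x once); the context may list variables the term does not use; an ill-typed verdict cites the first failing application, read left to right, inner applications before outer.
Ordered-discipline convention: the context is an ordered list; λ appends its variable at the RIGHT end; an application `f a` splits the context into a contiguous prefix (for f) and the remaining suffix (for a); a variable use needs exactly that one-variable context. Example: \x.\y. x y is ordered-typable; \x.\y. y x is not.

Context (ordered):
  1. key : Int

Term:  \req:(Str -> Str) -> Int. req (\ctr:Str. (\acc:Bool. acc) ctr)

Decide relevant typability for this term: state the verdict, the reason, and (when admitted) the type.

no — not simply typable
use counts: key ×0; req (λ-bound) ×1; ctr (λ-bound) ×1; acc (λ-bound) ×1
use order (left to right): req, acc, ctr
typing: ill-typed: an application expects Bool but receives Str
summary: ordered ✗, linear ✗, affine ✗, relevant ✗, unrestricted ✗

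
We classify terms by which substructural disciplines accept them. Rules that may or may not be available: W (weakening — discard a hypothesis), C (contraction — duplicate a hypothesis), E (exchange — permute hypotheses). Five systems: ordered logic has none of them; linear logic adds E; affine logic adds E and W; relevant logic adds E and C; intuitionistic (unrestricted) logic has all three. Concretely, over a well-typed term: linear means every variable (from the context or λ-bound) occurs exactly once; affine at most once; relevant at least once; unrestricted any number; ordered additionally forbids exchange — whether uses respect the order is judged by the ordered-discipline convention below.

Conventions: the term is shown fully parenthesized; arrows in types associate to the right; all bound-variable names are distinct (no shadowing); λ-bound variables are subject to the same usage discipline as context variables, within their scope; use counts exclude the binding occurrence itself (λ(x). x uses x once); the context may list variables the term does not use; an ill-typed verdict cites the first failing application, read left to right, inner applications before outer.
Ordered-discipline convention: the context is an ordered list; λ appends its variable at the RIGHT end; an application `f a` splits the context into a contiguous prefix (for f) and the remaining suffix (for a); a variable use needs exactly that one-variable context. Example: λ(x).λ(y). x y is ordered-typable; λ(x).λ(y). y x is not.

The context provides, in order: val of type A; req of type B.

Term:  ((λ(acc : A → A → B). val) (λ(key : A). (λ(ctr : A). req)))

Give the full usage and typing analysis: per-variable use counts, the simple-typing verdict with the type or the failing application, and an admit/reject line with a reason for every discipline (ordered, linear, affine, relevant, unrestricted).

usage: val=1; req=1; acc (λ-bound)=0; key (λ-bound)=0; ctr (λ-bound)=0
order of uses: val, req
typing: well-typed at A
ordered ✗ (acc, key, ctr left unused)
linear ✗ (acc, key, ctr left unused)
affine ✓ (no duplicate uses among val, req, acc, key, ctr)
relevant ✗ (acc, key, ctr left unused)
unrestricted ✓ (simply typable at A; W, C, E all held)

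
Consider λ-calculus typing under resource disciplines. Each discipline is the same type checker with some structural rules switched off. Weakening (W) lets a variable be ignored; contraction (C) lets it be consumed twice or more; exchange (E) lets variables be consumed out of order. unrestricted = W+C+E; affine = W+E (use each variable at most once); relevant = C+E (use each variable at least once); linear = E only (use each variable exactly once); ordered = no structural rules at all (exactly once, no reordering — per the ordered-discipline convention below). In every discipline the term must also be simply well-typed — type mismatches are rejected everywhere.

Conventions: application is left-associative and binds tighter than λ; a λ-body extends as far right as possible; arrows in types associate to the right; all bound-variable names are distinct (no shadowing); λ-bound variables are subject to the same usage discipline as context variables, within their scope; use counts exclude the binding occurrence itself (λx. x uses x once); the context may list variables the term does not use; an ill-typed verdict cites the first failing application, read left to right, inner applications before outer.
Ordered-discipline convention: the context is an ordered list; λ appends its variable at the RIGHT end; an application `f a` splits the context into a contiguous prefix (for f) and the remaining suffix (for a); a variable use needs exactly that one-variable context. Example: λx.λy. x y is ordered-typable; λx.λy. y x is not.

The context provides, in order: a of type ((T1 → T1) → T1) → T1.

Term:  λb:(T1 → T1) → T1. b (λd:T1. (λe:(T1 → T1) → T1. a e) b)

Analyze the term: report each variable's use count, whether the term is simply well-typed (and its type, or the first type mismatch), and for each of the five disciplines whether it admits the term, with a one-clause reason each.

variable uses: a=1; b (λ-bound)=2; d (λ-bound)=0; e (λ-bound)=1
use order (left to right): b, a, e, b
typing: ✓ — ((T1 → T1) → T1) → T1
ordered: ✗ — repeated use of b ×2; unused: d — weakening required
linear: ✗ — repeated use of b ×2; unused: d — weakening required
affine: ✗ — repeated use of b ×2
relevant: ✗ — unused: d — weakening required
unrestricted: ✓ — well-typed at ((T1 → T1) → T1) → T1; no restrictions here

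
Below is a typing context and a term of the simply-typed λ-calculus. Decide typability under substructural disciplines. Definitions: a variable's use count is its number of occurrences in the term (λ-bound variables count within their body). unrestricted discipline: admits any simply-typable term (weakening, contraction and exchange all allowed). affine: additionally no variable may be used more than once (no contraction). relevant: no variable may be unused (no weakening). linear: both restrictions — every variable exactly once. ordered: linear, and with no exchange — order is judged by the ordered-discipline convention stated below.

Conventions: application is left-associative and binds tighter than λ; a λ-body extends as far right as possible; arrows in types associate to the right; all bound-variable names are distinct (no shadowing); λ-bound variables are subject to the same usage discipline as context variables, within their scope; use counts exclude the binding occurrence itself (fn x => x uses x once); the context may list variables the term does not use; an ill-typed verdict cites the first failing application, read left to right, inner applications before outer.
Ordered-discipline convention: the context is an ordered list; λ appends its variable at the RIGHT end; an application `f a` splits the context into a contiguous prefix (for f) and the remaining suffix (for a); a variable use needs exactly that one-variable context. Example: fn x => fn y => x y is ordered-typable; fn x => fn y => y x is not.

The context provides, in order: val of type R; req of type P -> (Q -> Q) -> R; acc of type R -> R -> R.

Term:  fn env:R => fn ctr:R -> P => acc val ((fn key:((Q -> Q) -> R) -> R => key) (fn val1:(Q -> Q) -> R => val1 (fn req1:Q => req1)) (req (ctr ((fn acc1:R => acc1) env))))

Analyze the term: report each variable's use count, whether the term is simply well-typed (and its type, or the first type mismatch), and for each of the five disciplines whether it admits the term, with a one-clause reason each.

usage: val: 1, req: 1, acc: 1, env [bound]: 1, ctr [bound]: 1, key [bound]: 1, val1 [bound]: 1, req1 [bound]: 1, acc1 [bound]: 1
uses in reading order: acc, val, key, val1, req1, req, ctr, acc1, env
typing: well-typed at R -> (R -> P) -> R
ordered: ✗, no ordered split (uses run acc, val, key, val1, req1, req, ctr, acc1, env)
linear: ✓, val, req, acc, env, ctr, key, val1, req1, acc1: one use apiece
affine: ✓, none of val, req, acc, env, ctr, key, val1, req1, acc1 used more than once
relevant: ✓, every one of val, req, acc, env, ctr, key, val1, req1, acc1 appears
unrestricted: ✓, well-typed at R -> (R -> P) -> R; no restrictions here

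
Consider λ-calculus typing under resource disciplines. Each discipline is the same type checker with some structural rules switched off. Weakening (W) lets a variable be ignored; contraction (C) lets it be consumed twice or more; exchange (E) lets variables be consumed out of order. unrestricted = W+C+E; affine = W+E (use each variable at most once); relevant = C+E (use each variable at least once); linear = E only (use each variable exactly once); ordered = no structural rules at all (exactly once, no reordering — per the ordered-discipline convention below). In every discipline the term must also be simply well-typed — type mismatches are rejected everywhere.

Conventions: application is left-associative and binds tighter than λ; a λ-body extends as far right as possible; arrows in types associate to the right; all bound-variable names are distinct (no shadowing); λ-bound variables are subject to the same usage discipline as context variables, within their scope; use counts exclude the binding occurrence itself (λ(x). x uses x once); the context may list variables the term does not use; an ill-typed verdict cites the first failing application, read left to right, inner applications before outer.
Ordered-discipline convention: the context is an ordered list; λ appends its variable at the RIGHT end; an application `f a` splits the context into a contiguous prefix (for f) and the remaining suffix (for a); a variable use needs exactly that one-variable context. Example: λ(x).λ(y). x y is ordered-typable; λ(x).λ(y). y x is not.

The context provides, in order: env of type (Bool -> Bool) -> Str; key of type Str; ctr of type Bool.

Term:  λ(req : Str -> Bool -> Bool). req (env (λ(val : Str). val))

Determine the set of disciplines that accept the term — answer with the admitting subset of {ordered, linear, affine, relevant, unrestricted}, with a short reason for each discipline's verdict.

accepted by: none
counts: env: 1, key: 0, ctr: 0, req [bound]: 1, val [bound]: 1
uses in reading order: req, env, val
typing: ill-typed: an application expects Bool -> Bool but receives Str -> Str
ordered ✗ (a type mismatch blocks all five)
linear ✗ (the type mismatch rejects it)
affine ✗ (not simply typable)
relevant ✗ (fails simple typing)
unrestricted ✗ (a type mismatch blocks all five)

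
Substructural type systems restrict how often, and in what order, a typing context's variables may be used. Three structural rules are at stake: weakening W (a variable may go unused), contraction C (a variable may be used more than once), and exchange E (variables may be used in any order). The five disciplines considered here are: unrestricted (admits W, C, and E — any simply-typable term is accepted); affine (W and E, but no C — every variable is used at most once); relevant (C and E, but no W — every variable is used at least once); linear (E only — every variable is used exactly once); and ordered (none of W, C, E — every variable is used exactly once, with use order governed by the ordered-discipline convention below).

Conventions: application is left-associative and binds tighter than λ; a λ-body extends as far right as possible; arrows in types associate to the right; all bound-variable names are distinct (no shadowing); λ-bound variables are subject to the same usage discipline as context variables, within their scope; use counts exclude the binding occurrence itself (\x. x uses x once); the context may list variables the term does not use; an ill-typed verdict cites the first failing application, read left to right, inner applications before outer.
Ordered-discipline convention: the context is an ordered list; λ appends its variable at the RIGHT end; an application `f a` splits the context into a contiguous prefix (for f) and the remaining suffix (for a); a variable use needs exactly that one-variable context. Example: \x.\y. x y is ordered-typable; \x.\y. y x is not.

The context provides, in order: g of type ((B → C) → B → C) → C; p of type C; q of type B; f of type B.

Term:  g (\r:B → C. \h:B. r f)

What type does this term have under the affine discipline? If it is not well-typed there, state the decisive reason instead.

term : C
use counts: g: 1×, p: 0×, q: 0×, f: 1×, r [bound]: 1×, h [bound]: 0×
use order (left to right): g, r, f
typing: the term checks, with type C
summary: ordered ✗, linear ✗, affine ✓, relevant ✗, unrestricted ✓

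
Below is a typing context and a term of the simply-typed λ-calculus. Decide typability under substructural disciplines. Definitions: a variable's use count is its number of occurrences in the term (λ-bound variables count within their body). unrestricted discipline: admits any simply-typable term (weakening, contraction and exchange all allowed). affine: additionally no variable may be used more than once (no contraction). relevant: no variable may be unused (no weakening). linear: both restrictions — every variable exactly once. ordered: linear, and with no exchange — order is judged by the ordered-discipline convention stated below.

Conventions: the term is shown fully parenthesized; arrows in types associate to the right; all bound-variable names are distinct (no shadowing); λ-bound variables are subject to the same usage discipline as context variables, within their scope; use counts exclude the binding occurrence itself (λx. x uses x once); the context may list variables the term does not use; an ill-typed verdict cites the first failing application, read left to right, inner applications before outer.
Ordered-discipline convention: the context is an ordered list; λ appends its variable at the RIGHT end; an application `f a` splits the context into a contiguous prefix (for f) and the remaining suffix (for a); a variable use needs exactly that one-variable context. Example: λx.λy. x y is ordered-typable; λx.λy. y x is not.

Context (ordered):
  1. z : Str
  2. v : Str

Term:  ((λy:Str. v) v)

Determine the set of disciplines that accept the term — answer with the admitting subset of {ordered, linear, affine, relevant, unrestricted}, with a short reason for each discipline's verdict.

admitted in: unrestricted
variable uses: z=0; v=2; y [bound]=0
left-to-right use order: v, v
typing: ✓ — Str
ordered: ✗, needs contraction — v ×2; z, y never used (weakening)
linear: ✗, needs contraction — v ×2; z, y never used (weakening)
affine: ✗, needs contraction — v ×2
relevant: ✗, z, y never used (weakening)
unrestricted: ✓, typability at Str is all that's needed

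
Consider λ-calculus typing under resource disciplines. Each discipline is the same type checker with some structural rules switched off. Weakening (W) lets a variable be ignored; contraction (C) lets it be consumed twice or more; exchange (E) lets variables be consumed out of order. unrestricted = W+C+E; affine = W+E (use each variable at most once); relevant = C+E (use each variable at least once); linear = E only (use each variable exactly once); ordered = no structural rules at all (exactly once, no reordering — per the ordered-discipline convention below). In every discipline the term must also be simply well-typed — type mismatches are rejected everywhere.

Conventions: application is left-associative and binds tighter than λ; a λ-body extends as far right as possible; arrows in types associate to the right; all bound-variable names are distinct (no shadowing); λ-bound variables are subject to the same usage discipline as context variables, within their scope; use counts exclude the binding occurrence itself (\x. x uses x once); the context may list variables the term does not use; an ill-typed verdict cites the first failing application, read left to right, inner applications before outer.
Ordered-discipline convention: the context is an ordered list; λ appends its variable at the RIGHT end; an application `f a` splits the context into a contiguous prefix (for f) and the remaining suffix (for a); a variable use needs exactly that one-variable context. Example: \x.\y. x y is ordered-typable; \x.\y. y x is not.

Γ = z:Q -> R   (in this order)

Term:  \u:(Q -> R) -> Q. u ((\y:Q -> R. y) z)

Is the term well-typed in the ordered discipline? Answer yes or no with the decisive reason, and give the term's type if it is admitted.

no — use order u, y, z needs exchange
usage: z=1; u (λ-bound)=1; y (λ-bound)=1
order of uses: u, y, z
typing: the term checks, with type ((Q -> R) -> Q) -> Q
per-discipline verdicts: ordered ✗ | linear ✓ | affine ✓ | relevant ✓ | unrestricted ✓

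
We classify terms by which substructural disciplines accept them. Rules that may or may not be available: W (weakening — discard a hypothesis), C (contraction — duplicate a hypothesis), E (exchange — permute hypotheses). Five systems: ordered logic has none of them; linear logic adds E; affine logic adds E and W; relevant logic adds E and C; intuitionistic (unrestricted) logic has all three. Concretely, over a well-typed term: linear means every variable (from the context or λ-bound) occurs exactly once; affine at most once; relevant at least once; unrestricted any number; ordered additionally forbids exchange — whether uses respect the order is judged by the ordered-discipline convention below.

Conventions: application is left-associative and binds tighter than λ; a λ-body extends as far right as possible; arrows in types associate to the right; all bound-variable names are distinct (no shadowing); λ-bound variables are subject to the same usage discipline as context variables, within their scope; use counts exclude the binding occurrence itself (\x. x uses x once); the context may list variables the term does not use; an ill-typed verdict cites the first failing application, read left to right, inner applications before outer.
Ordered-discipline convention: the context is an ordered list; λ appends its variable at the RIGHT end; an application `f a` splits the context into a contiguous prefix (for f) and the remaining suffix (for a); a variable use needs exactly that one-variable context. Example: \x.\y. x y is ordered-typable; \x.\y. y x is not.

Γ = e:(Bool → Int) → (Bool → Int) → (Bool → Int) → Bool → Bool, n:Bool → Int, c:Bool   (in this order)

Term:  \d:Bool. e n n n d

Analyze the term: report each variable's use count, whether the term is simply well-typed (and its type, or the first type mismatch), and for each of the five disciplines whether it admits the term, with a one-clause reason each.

counts: e: 1×; n: 3×; c: 0×; d (λ-bound): 1×
use order (left to right): e, n, n, n, d
typing: well-typed at Bool → Bool
ordered: ✗, repeated use of n ×3; unused: c — weakening required
linear: ✗, repeated use of n ×3; unused: c — weakening required
affine: ✗, repeated use of n ×3
relevant: ✗, unused: c — weakening required
unrestricted: ✓, type-checks (Bool → Bool) and nothing is barred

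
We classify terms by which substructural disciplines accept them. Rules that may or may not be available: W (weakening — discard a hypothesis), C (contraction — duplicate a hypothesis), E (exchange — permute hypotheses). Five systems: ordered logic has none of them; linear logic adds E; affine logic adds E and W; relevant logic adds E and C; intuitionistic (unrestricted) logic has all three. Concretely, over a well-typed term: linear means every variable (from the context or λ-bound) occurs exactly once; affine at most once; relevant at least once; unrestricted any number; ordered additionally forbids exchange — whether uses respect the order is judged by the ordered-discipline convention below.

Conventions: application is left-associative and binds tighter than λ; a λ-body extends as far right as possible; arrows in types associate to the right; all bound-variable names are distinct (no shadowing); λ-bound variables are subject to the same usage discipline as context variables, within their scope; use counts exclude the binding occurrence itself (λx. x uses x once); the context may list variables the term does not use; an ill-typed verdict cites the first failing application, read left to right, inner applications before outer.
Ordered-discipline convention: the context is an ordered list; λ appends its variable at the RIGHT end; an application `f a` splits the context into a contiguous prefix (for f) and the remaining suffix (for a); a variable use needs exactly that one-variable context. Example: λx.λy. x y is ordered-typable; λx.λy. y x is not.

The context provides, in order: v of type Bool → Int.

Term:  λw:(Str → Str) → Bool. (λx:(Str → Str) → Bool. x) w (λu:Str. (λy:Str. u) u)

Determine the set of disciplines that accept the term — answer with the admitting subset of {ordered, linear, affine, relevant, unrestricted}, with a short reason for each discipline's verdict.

admitting disciplines: unrestricted
usage: v: 0×, w (λ-bound): 1×, x (λ-bound): 1×, u (λ-bound): 2×, y (λ-bound): 0×
uses in reading order: x, w, u, u
typing: well-typed at ((Str → Str) → Bool) → Bool
ordered ✗ (repeated use of u ×2; v, y never used (weakening))
linear ✗ (repeated use of u ×2; v, y never used (weakening))
affine ✗ (repeated use of u ×2)
relevant ✗ (v, y never used (weakening))
unrestricted ✓ (simply typable at ((Str → Str) → Bool) → Bool; W, C, E all held)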